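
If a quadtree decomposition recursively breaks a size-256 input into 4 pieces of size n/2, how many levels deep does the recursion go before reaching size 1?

For divide and conquer with division factor 2:

Problem sizes at each level:
Level 0: 256
Level 1: 128
Level 2: 64
Level 3: 32
Level 4: 16
Level 5: 8
Level 6: 4
Level 7: 2
Level 8: 1

The root is level 0 and the size-1 base case is level 8 (the tree spans levels 0 through 8, i.e. 9 levels counting the root), so the depth is the number of divisions: log_2(256) = 8

The recursion tree depth is log_2(256) = 8. At each level, the problem size is divided by 2, so it takes 8 divisions to reduce to a base case of size 1. The algorithm makes 4 recursive calls at each level.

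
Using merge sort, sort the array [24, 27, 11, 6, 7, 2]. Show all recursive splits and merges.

Merge sort trace:

Split: [24, 27, 11, 6, 7, 2] -> [24, 27, 11] and [6, 7, 2]
  Split: [24, 27, 11] -> [24] and [27, 11]
    Split: [27, 11] -> [27] and [11]
    Merge: [27] + [11] -> [11, 27]
  Merge: [24] + [11, 27] -> [11, 24, 27]
  Split: [6, 7, 2] -> [6] and [7, 2]
    Split: [7, 2] -> [7] and [2]
    Merge: [7] + [2] -> [2, 7]
  Merge: [6] + [2, 7] -> [2, 6, 7]
Merge: [11, 24, 27] + [2, 6, 7] -> [2, 6, 7, 11, 24, 27]

Final sorted array: [2, 6, 7, 11, 24, 27]

The merge sort proceeds by recursively splitting the array and merging sorted halves.
After all merges, the sorted array is [2, 6, 7, 11, 24, 27].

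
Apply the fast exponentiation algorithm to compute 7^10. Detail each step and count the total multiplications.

Computing 7^10 by squaring (build up from 7^1; each line after the first costs one multiplication):

7^1 = 7
7^2 = (7^1)^2 = 7^2 = 49
7^4 = (7^2)^2 = 49^2 = 2401
7^5 = 7 * 7^4 = 7 * 2401 = 16807
7^10 = (7^5)^2 = 16807^2 = 282475249

Result: 282475249
Multiplications needed: 4 (4 lines after 7^1)

7^10 = 282475249. Using exponentiation by squaring, this requires 4 multiplications. The key idea: if the exponent is even, square the half-power; if odd, multiply by the base once.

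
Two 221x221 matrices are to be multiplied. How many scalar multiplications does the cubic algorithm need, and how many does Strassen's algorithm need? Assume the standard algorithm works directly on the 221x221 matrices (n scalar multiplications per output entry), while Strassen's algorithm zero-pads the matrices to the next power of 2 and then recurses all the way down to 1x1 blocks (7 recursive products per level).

Matrix multiplication for 221x221 matrices:

Strassen's algorithm requires power-of-2 dimensions. Pad 221x221 to 256x256 (next power of 2).

Standard algorithm: 221^3 = 10793861 multiplications
Strassen's algorithm: 7^(log2(256)) = 7^8 = 5764801 multiplications
Savings: 10793861 - 5764801 = 5029060 multiplications

Standard: 10793861 multiplications (221^3). Strassen: 5764801 multiplications (7^8, after padding to 256x256). Strassen reduces 8 recursive multiplications to 7 at each level.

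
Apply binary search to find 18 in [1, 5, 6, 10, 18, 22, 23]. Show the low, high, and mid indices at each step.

Binary search for 18 in [1, 5, 6, 10, 18, 22, 23]:

lo=0, hi=6, mid=3, arr[mid]=10 -> 10 < 18, search right half
lo=4, hi=6, mid=5, arr[mid]=22 -> 22 > 18, search left half
lo=4, hi=4, mid=4, arr[mid]=18 -> Found target at index 4!

Binary search finds 18 at index 4 after 3 comparisons. The search repeatedly halves the search space by comparing with the middle element.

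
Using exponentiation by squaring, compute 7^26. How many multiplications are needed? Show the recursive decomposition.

Computing 7^26 by squaring (build up from 7^1; each line after the first costs one multiplication):

7^1 = 7
7^2 = (7^1)^2 = 7^2 = 49
7^3 = 7 * 7^2 = 7 * 49 = 343
7^6 = (7^3)^2 = 343^2 = 117649
7^12 = (7^6)^2 = 117649^2 = 13841287201
7^13 = 7 * 7^12 = 7 * 13841287201 = 96889010407
7^26 = (7^13)^2 = 96889010407^2 = 9387480337647754305649

Result: 9387480337647754305649
Multiplications needed: 6 (6 lines after 7^1)

7^26 = 9387480337647754305649. Using exponentiation by squaring, this requires 6 multiplications. The key idea: if the exponent is even, square the half-power; if odd, multiply by the base once.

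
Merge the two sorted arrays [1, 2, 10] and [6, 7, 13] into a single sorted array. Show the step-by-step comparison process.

Merging process:

Compare 1 vs 6: take 1 from left. Merged: [1]
Compare 2 vs 6: take 2 from left. Merged: [1, 2]
Compare 10 vs 6: take 6 from right. Merged: [1, 2, 6]
Compare 10 vs 7: take 7 from right. Merged: [1, 2, 6, 7]
Compare 10 vs 13: take 10 from left. Merged: [1, 2, 6, 7, 10]
Append remaining from right: [13]. Merged: [1, 2, 6, 7, 10, 13]

Final merged array: [1, 2, 6, 7, 10, 13]
Total comparisons: 5

The merged array is [1, 2, 6, 7, 10, 13], requiring 5 comparisons. The merge step runs in O(n) time where n is the total number of elements.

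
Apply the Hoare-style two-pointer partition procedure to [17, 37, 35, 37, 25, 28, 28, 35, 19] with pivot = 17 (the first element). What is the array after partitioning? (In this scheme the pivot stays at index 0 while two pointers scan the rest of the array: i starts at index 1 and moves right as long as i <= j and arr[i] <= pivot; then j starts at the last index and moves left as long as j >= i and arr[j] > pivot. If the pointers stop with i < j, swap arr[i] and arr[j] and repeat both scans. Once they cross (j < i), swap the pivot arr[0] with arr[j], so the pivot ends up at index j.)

Hoare-style two-pointer partition with pivot = 17:

Initial array: [17, 37, 35, 37, 25, 28, 28, 35, 19]

Pointers start at i = 1, j = 8.
i ends at 1, j ends at 0: the pointers have crossed (j < i), so scanning stops.

j = 0, so swapping arr[0] with arr[j] leaves the pivot at position 0: [17, 37, 35, 37, 25, 28, 28, 35, 19]
Pivot position: 0

After partitioning with pivot 17, the array becomes [17, 37, 35, 37, 25, 28, 28, 35, 19]. The pivot is placed at index 0. All elements to the left of the pivot are <= 17, and all elements to the right are > 17.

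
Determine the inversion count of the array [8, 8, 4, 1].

Finding inversions in [8, 8, 4, 1]:

(0, 2): arr[0]=8 > arr[2]=4
(0, 3): arr[0]=8 > arr[3]=1
(1, 2): arr[1]=8 > arr[2]=4
(1, 3): arr[1]=8 > arr[3]=1
(2, 3): arr[2]=4 > arr[3]=1

Total inversions: 5

The array has 5 inversion(s): (0,2), (0,3), (1,2), (1,3), (2,3). Each pair (i,j) satisfies i < j and arr[i] > arr[j].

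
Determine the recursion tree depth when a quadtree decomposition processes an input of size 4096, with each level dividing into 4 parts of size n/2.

For divide and conquer with division factor 2:

Problem sizes at each level:
Level 0: 4096
Level 1: 2048
Level 2: 1024
Level 3: 512
Level 4: 256
Level 5: 128
Level 6: 64
Level 7: 32
Level 8: 16
Level 9: 8
Level 10: 4
Level 11: 2
Level 12: 1

The root is level 0 and the size-1 base case is level 12 (the tree spans levels 0 through 12, i.e. 13 levels counting the root), so the depth is the number of divisions: log_2(4096) = 12

The recursion tree depth is log_2(4096) = 12. At each level, the problem size is divided by 2, so it takes 12 divisions to reduce to a base case of size 1. The algorithm makes 4 recursive calls at each level.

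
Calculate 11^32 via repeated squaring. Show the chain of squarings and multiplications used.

Computing 11^32 by squaring (build up from 11^1; each line after the first costs one multiplication):

11^1 = 11
11^2 = (11^1)^2 = 11^2 = 121
11^4 = (11^2)^2 = 121^2 = 14641
11^8 = (11^4)^2 = 14641^2 = 214358881
11^16 = (11^8)^2 = 214358881^2 = 45949729863572161
11^32 = (11^16)^2 = 45949729863572161^2 = 2111377674535255285545615254209921

Result: 2111377674535255285545615254209921
Multiplications needed: 5 (5 lines after 11^1)

11^32 = 2111377674535255285545615254209921. Using exponentiation by squaring, this requires 5 multiplications. The key idea: if the exponent is even, square the half-power; if odd, multiply by the base once.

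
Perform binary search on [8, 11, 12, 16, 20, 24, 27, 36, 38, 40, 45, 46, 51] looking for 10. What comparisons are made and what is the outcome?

Binary search for 10 in [8, 11, 12, 16, 20, 24, 27, 36, 38, 40, 45, 46, 51]:

lo=0, hi=12, mid=6, arr[mid]=27 -> 27 > 10, search left half
lo=0, hi=5, mid=2, arr[mid]=12 -> 12 > 10, search left half
lo=0, hi=1, mid=0, arr[mid]=8 -> 8 < 10, search right half
lo=1, hi=1, mid=1, arr[mid]=11 -> 11 > 10, search left half
lo=1 > hi=0, target 10 not found

Binary search determines that 10 is not in the array after 4 comparisons. The search space was exhausted without finding the target.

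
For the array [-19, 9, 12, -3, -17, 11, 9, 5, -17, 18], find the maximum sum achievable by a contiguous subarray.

Using Kadane's algorithm on [-19, 9, 12, -3, -17, 11, 9, 5, -17, 18]:

Scanning through the array:
Position 1 (value 9): max_ending_here = 9, max_so_far = 9
Position 2 (value 12): max_ending_here = 21, max_so_far = 21
Position 3 (value -3): max_ending_here = 18, max_so_far = 21
Position 4 (value -17): max_ending_here = 1, max_so_far = 21
Position 5 (value 11): max_ending_here = 12, max_so_far = 21
Position 6 (value 9): max_ending_here = 21, max_so_far = 21
Position 7 (value 5): max_ending_here = 26, max_so_far = 26
Position 8 (value -17): max_ending_here = 9, max_so_far = 26
Position 9 (value 18): max_ending_here = 27, max_so_far = 27

Maximum subarray: [9, 12, -3, -17, 11, 9, 5, -17, 18]
Maximum sum: 27

The maximum subarray is [9, 12, -3, -17, 11, 9, 5, -17, 18] with sum 27. This subarray runs from index 1 to index 9.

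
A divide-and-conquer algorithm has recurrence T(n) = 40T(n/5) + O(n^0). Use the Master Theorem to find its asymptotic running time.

Master Theorem for T(n) = 40T(n/5) + O(n^0):

a = 40, b = 5, c = 0
log_b(a) = log_5(40) = 2.2920

Case 1: c = 0 < log_5(40) = 2.2920
T(n) = O(n^(log_5 40))

For T(n) = 40T(n/5) + O(n^0): log_5(40) = 2.2920. This is Case 1 of the Master Theorem (c < log_b(a), work dominated by leaves), giving O(n^(log_5 40)).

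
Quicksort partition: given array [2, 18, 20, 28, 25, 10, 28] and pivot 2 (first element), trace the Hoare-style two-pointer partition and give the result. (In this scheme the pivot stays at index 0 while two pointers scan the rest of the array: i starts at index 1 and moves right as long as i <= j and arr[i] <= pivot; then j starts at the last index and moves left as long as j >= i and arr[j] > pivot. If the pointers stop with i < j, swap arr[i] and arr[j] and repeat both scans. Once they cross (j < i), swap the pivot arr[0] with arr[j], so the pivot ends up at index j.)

Hoare-style two-pointer partition with pivot = 2:

Initial array: [2, 18, 20, 28, 25, 10, 28]

Pointers start at i = 1, j = 6.
i ends at 1, j ends at 0: the pointers have crossed (j < i), so scanning stops.

j = 0, so swapping arr[0] with arr[j] leaves the pivot at position 0: [2, 18, 20, 28, 25, 10, 28]
Pivot position: 0

After partitioning with pivot 2, the array becomes [2, 18, 20, 28, 25, 10, 28]. The pivot is placed at index 0. All elements to the left of the pivot are <= 2, and all elements to the right are > 2.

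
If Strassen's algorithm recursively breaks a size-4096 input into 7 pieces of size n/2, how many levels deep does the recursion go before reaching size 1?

For divide and conquer with division factor 2:

Problem sizes at each level:
Level 0: 4096
Level 1: 2048
Level 2: 1024
Level 3: 512
Level 4: 256
Level 5: 128
Level 6: 64
Level 7: 32
Level 8: 16
Level 9: 8
Level 10: 4
Level 11: 2
Level 12: 1

The root is level 0 and the size-1 base case is level 12 (the tree spans levels 0 through 12, i.e. 13 levels counting the root), so the depth is the number of divisions: log_2(4096) = 12

The recursion tree depth is log_2(4096) = 12. At each level, the problem size is divided by 2, so it takes 12 divisions to reduce to a base case of size 1. The algorithm makes 7 recursive calls at each level.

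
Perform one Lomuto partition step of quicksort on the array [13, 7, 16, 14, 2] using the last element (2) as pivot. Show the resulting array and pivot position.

Lomuto partition with pivot = 2:

Initial array: [13, 7, 16, 14, 2]

arr[0]=13 > 2: no swap
arr[1]=7 > 2: no swap
arr[2]=16 > 2: no swap
arr[3]=14 > 2: no swap

Place pivot at position 0: [2, 7, 16, 14, 13]
Pivot position: 0

After partitioning with pivot 2, the array becomes [2, 7, 16, 14, 13]. The pivot is placed at index 0. All elements to the left of the pivot are <= 2, and all elements to the right are > 2.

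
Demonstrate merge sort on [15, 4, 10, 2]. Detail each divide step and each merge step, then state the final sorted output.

Merge sort trace:

Split: [15, 4, 10, 2] -> [15, 4] and [10, 2]
  Split: [15, 4] -> [15] and [4]
  Merge: [15] + [4] -> [4, 15]
  Split: [10, 2] -> [10] and [2]
  Merge: [10] + [2] -> [2, 10]
Merge: [4, 15] + [2, 10] -> [2, 4, 10, 15]

Final sorted array: [2, 4, 10, 15]

The merge sort proceeds by recursively splitting the array and merging sorted halves.
After all merges, the sorted array is [2, 4, 10, 15].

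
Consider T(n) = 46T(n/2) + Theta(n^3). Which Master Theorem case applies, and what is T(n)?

Master Theorem for T(n) = 46T(n/2) + O(n^3):

a = 46, b = 2, c = 3
log_b(a) = log_2(46) = 5.5236

Case 1: c = 3 < log_2(46) = 5.5236
T(n) = O(n^(log_2 46))

For T(n) = 46T(n/2) + O(n^3): log_2(46) = 5.5236. This is Case 1 of the Master Theorem (c < log_b(a), work dominated by leaves), giving O(n^(log_2 46)).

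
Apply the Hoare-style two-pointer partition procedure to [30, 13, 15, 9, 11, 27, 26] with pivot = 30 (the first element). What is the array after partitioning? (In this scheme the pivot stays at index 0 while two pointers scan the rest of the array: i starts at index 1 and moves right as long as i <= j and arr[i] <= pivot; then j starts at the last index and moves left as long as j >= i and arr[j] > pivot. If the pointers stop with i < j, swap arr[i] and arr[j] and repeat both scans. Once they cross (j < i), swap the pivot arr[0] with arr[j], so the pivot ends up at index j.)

Hoare-style two-pointer partition with pivot = 30:

Initial array: [30, 13, 15, 9, 11, 27, 26]

Pointers start at i = 1, j = 6.
i ends at 7, j ends at 6: the pointers have crossed (j < i), so scanning stops.

Swap pivot arr[0] with arr[6] to place pivot at position 6: [26, 13, 15, 9, 11, 27, 30]
Pivot position: 6

After partitioning with pivot 30, the array becomes [26, 13, 15, 9, 11, 27, 30]. The pivot is placed at index 6. All elements to the left of the pivot are <= 30, and all elements to the right are > 30.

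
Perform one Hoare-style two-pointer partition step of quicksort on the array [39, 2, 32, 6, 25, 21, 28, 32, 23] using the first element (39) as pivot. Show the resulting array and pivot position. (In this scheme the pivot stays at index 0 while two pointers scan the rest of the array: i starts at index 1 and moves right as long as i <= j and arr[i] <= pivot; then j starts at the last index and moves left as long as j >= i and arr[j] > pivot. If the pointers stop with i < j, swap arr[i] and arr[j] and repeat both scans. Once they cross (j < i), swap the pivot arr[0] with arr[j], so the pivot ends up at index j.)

Hoare-style two-pointer partition with pivot = 39:

Initial array: [39, 2, 32, 6, 25, 21, 28, 32, 23]

Pointers start at i = 1, j = 8.
i ends at 9, j ends at 8: the pointers have crossed (j < i), so scanning stops.

Swap pivot arr[0] with arr[8] to place pivot at position 8: [23, 2, 32, 6, 25, 21, 28, 32, 39]
Pivot position: 8

After partitioning with pivot 39, the array becomes [23, 2, 32, 6, 25, 21, 28, 32, 39]. The pivot is placed at index 8. All elements to the left of the pivot are <= 39, and all elements to the right are > 39.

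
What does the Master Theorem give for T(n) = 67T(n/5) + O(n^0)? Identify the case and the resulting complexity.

Master Theorem for T(n) = 67T(n/5) + O(n^0):

a = 67, b = 5, c = 0
log_b(a) = log_5(67) = 2.6125

Case 1: c = 0 < log_5(67) = 2.6125
T(n) = O(n^(log_5 67))

For T(n) = 67T(n/5) + O(n^0): log_5(67) = 2.6125. This is Case 1 of the Master Theorem (c < log_b(a), work dominated by leaves), giving O(n^(log_5 67)).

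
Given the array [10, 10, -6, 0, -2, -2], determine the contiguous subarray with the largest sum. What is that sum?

Using Kadane's algorithm on [10, 10, -6, 0, -2, -2]:

Scanning through the array:
Position 1 (value 10): max_ending_here = 20, max_so_far = 20
Position 2 (value -6): max_ending_here = 14, max_so_far = 20
Position 3 (value 0): max_ending_here = 14, max_so_far = 20
Position 4 (value -2): max_ending_here = 12, max_so_far = 20
Position 5 (value -2): max_ending_here = 10, max_so_far = 20

Maximum subarray: [10, 10]
Maximum sum: 20

The maximum subarray is [10, 10] with sum 20. This subarray runs from index 0 to index 1.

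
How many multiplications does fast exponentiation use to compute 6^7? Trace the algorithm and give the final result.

Computing 6^7 by squaring (build up from 6^1; each line after the first costs one multiplication):

6^1 = 6
6^2 = (6^1)^2 = 6^2 = 36
6^3 = 6 * 6^2 = 6 * 36 = 216
6^6 = (6^3)^2 = 216^2 = 46656
6^7 = 6 * 6^6 = 6 * 46656 = 279936

Result: 279936
Multiplications needed: 4 (4 lines after 6^1)

6^7 = 279936. Using exponentiation by squaring, this requires 4 multiplications. The key idea: if the exponent is even, square the half-power; if odd, multiply by the base once.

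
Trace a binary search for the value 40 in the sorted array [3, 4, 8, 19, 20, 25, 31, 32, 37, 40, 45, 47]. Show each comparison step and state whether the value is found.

Binary search for 40 in [3, 4, 8, 19, 20, 25, 31, 32, 37, 40, 45, 47]:

lo=0, hi=11, mid=5, arr[mid]=25 -> 25 < 40, search right half
lo=6, hi=11, mid=8, arr[mid]=37 -> 37 < 40, search right half
lo=9, hi=11, mid=10, arr[mid]=45 -> 45 > 40, search left half
lo=9, hi=9, mid=9, arr[mid]=40 -> Found target at index 9!

Binary search finds 40 at index 9 after 4 comparisons. The search repeatedly halves the search space by comparing with the middle element.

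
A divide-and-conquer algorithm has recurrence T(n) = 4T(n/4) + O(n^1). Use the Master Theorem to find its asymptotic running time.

Master Theorem for T(n) = 4T(n/4) + O(n^1):

a = 4, b = 4, c = 1
log_b(a) = log_4(4) = 1.0000

Case 2: c = 1 = log_4(4) = 1.0000
T(n) = O(n^1 log n) = O(n log n)

For T(n) = 4T(n/4) + O(n^1): log_4(4) = 1.0000. This is Case 2 of the Master Theorem (c = log_b(a), equal work at all levels), giving O(n log n).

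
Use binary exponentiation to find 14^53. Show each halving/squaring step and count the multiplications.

Computing 14^53 by squaring (build up from 14^1; each line after the first costs one multiplication):

14^1 = 14
14^2 = (14^1)^2 = 14^2 = 196
14^3 = 14 * 14^2 = 14 * 196 = 2744
14^6 = (14^3)^2 = 2744^2 = 7529536
14^12 = (14^6)^2 = 7529536^2 = 56693912375296
14^13 = 14 * 14^12 = 14 * 56693912375296 = 793714773254144
14^26 = (14^13)^2 = 793714773254144^2 = 629983141281877223603213172736
14^52 = (14^26)^2 = 629983141281877223603213172736^2 = 396878758299381678483277913691857524931552116018231373725696
14^53 = 14 * 14^52 = 14 * 396878758299381678483277913691857524931552116018231373725696 = 5556302616191343498765890791686005349041729624255239232159744

Result: 5556302616191343498765890791686005349041729624255239232159744
Multiplications needed: 8 (8 lines after 14^1)

14^53 = 5556302616191343498765890791686005349041729624255239232159744. Using exponentiation by squaring, this requires 8 multiplications. The key idea: if the exponent is even, square the half-power; if odd, multiply by the base once.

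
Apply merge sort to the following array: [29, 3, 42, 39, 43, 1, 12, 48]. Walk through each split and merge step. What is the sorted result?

Merge sort trace:

Split: [29, 3, 42, 39, 43, 1, 12, 48] -> [29, 3, 42, 39] and [43, 1, 12, 48]
  Split: [29, 3, 42, 39] -> [29, 3] and [42, 39]
    Split: [29, 3] -> [29] and [3]
    Merge: [29] + [3] -> [3, 29]
    Split: [42, 39] -> [42] and [39]
    Merge: [42] + [39] -> [39, 42]
  Merge: [3, 29] + [39, 42] -> [3, 29, 39, 42]
  Split: [43, 1, 12, 48] -> [43, 1] and [12, 48]
    Split: [43, 1] -> [43] and [1]
    Merge: [43] + [1] -> [1, 43]
    Split: [12, 48] -> [12] and [48]
    Merge: [12] + [48] -> [12, 48]
  Merge: [1, 43] + [12, 48] -> [1, 12, 43, 48]
Merge: [3, 29, 39, 42] + [1, 12, 43, 48] -> [1, 3, 12, 29, 39, 42, 43, 48]

Final sorted array: [1, 3, 12, 29, 39, 42, 43, 48]

The merge sort proceeds by recursively splitting the array and merging sorted halves.
After all merges, the sorted array is [1, 3, 12, 29, 39, 42, 43, 48].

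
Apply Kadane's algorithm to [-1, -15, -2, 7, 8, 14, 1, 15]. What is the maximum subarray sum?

Using Kadane's algorithm on [-1, -15, -2, 7, 8, 14, 1, 15]:

Scanning through the array:
Position 1 (value -15): max_ending_here = -15, max_so_far = -1
Position 2 (value -2): max_ending_here = -2, max_so_far = -1
Position 3 (value 7): max_ending_here = 7, max_so_far = 7
Position 4 (value 8): max_ending_here = 15, max_so_far = 15
Position 5 (value 14): max_ending_here = 29, max_so_far = 29
Position 6 (value 1): max_ending_here = 30, max_so_far = 30
Position 7 (value 15): max_ending_here = 45, max_so_far = 45

Maximum subarray: [7, 8, 14, 1, 15]
Maximum sum: 45

The maximum subarray is [7, 8, 14, 1, 15] with sum 45. This subarray runs from index 3 to index 7.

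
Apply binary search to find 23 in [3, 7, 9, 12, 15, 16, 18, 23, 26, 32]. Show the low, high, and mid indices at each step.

Binary search for 23 in [3, 7, 9, 12, 15, 16, 18, 23, 26, 32]:

lo=0, hi=9, mid=4, arr[mid]=15 -> 15 < 23, search right half
lo=5, hi=9, mid=7, arr[mid]=23 -> Found target at index 7!

Binary search finds 23 at index 7 after 2 comparisons. The search repeatedly halves the search space by comparing with the middle element.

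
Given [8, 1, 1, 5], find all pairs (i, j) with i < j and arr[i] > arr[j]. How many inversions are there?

Finding inversions in [8, 1, 1, 5]:

(0, 1): arr[0]=8 > arr[1]=1
(0, 2): arr[0]=8 > arr[2]=1
(0, 3): arr[0]=8 > arr[3]=5

Total inversions: 3

The array has 3 inversion(s): (0,1), (0,2), (0,3). Each pair (i,j) satisfies i < j and arr[i] > arr[j].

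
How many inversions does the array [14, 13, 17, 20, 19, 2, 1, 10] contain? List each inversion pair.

Finding inversions in [14, 13, 17, 20, 19, 2, 1, 10]:

(0, 1): arr[0]=14 > arr[1]=13
(0, 5): arr[0]=14 > arr[5]=2
(0, 6): arr[0]=14 > arr[6]=1
(0, 7): arr[0]=14 > arr[7]=10
(1, 5): arr[1]=13 > arr[5]=2
(1, 6): arr[1]=13 > arr[6]=1
(1, 7): arr[1]=13 > arr[7]=10
(2, 5): arr[2]=17 > arr[5]=2
(2, 6): arr[2]=17 > arr[6]=1
(2, 7): arr[2]=17 > arr[7]=10
(3, 4): arr[3]=20 > arr[4]=19
(3, 5): arr[3]=20 > arr[5]=2
(3, 6): arr[3]=20 > arr[6]=1
(3, 7): arr[3]=20 > arr[7]=10
(4, 5): arr[4]=19 > arr[5]=2
(4, 6): arr[4]=19 > arr[6]=1
(4, 7): arr[4]=19 > arr[7]=10
(5, 6): arr[5]=2 > arr[6]=1

Total inversions: 18

The array has 18 inversion(s): (0,1), (0,5), (0,6), (0,7), (1,5), (1,6), (1,7), (2,5), (2,6), (2,7), (3,4), (3,5), (3,6), (3,7), (4,5), (4,6), (4,7), (5,6). Each pair (i,j) satisfies i < j and arr[i] > arr[j].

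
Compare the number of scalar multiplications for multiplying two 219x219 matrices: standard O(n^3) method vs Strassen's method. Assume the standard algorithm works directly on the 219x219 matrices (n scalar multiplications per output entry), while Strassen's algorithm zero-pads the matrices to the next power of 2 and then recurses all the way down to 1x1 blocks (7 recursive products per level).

Matrix multiplication for 219x219 matrices:

Strassen's algorithm requires power-of-2 dimensions. Pad 219x219 to 256x256 (next power of 2).

Standard algorithm: 219^3 = 10503459 multiplications
Strassen's algorithm: 7^(log2(256)) = 7^8 = 5764801 multiplications
Savings: 10503459 - 5764801 = 4738658 multiplications

Standard: 10503459 multiplications (219^3). Strassen: 5764801 multiplications (7^8, after padding to 256x256). Strassen reduces 8 recursive multiplications to 7 at each level.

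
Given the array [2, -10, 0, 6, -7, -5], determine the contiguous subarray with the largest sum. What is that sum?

Using Kadane's algorithm on [2, -10, 0, 6, -7, -5]:

Scanning through the array:
Position 1 (value -10): max_ending_here = -8, max_so_far = 2
Position 2 (value 0): max_ending_here = 0, max_so_far = 2
Position 3 (value 6): max_ending_here = 6, max_so_far = 6
Position 4 (value -7): max_ending_here = -1, max_so_far = 6
Position 5 (value -5): max_ending_here = -5, max_so_far = 6

Maximum subarray: [0, 6]
Maximum sum: 6

The maximum subarray is [0, 6] with sum 6. This subarray runs from index 2 to index 3.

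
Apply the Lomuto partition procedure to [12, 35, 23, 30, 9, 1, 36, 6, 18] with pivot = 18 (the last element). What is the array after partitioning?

Lomuto partition with pivot = 18:

Initial array: [12, 35, 23, 30, 9, 1, 36, 6, 18]

arr[0]=12 <= 18: swap with position 0, array becomes [12, 35, 23, 30, 9, 1, 36, 6, 18]
arr[1]=35 > 18: no swap
arr[2]=23 > 18: no swap
arr[3]=30 > 18: no swap
arr[4]=9 <= 18: swap with position 1, array becomes [12, 9, 23, 30, 35, 1, 36, 6, 18]
arr[5]=1 <= 18: swap with position 2, array becomes [12, 9, 1, 30, 35, 23, 36, 6, 18]
arr[6]=36 > 18: no swap
arr[7]=6 <= 18: swap with position 3, array becomes [12, 9, 1, 6, 35, 23, 36, 30, 18]

Place pivot at position 4: [12, 9, 1, 6, 18, 23, 36, 30, 35]
Pivot position: 4

After partitioning with pivot 18, the array becomes [12, 9, 1, 6, 18, 23, 36, 30, 35]. The pivot is placed at index 4. All elements to the left of the pivot are <= 18, and all elements to the right are > 18.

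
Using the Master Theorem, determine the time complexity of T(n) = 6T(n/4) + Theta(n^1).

Master Theorem for T(n) = 6T(n/4) + O(n^1):

a = 6, b = 4, c = 1
log_b(a) = log_4(6) = 1.2925

Case 1: c = 1 < log_4(6) = 1.2925
T(n) = O(n^(log_4 6))

For T(n) = 6T(n/4) + O(n^1): log_4(6) = 1.2925. This is Case 1 of the Master Theorem (c < log_b(a), work dominated by leaves), giving O(n^(log_4 6)).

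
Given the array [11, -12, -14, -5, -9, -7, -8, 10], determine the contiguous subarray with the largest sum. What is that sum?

Using Kadane's algorithm on [11, -12, -14, -5, -9, -7, -8, 10]:

Scanning through the array:
Position 1 (value -12): max_ending_here = -1, max_so_far = 11
Position 2 (value -14): max_ending_here = -14, max_so_far = 11
Position 3 (value -5): max_ending_here = -5, max_so_far = 11
Position 4 (value -9): max_ending_here = -9, max_so_far = 11
Position 5 (value -7): max_ending_here = -7, max_so_far = 11
Position 6 (value -8): max_ending_here = -8, max_so_far = 11
Position 7 (value 10): max_ending_here = 10, max_so_far = 11

Maximum subarray: [11]
Maximum sum: 11

The maximum subarray is [11] with sum 11. This subarray runs from index 0 to index 0.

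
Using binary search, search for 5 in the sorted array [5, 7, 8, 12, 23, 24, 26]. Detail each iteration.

Binary search for 5 in [5, 7, 8, 12, 23, 24, 26]:

lo=0, hi=6, mid=3, arr[mid]=12 -> 12 > 5, search left half
lo=0, hi=2, mid=1, arr[mid]=7 -> 7 > 5, search left half
lo=0, hi=0, mid=0, arr[mid]=5 -> Found target at index 0!

Binary search finds 5 at index 0 after 3 comparisons. The search repeatedly halves the search space by comparing with the middle element.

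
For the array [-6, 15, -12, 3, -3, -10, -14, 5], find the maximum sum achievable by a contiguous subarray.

Using Kadane's algorithm on [-6, 15, -12, 3, -3, -10, -14, 5]:

Scanning through the array:
Position 1 (value 15): max_ending_here = 15, max_so_far = 15
Position 2 (value -12): max_ending_here = 3, max_so_far = 15
Position 3 (value 3): max_ending_here = 6, max_so_far = 15
Position 4 (value -3): max_ending_here = 3, max_so_far = 15
Position 5 (value -10): max_ending_here = -7, max_so_far = 15
Position 6 (value -14): max_ending_here = -14, max_so_far = 15
Position 7 (value 5): max_ending_here = 5, max_so_far = 15

Maximum subarray: [15]
Maximum sum: 15

The maximum subarray is [15] with sum 15. This subarray runs from index 1 to index 1.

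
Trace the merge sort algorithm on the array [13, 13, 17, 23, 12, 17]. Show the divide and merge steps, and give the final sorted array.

Merge sort trace:

Split: [13, 13, 17, 23, 12, 17] -> [13, 13, 17] and [23, 12, 17]
  Split: [13, 13, 17] -> [13] and [13, 17]
    Split: [13, 17] -> [13] and [17]
    Merge: [13] + [17] -> [13, 17]
  Merge: [13] + [13, 17] -> [13, 13, 17]
  Split: [23, 12, 17] -> [23] and [12, 17]
    Split: [12, 17] -> [12] and [17]
    Merge: [12] + [17] -> [12, 17]
  Merge: [23] + [12, 17] -> [12, 17, 23]
Merge: [13, 13, 17] + [12, 17, 23] -> [12, 13, 13, 17, 17, 23]

Final sorted array: [12, 13, 13, 17, 17, 23]

The merge sort proceeds by recursively splitting the array and merging sorted halves.
After all merges, the sorted array is [12, 13, 13, 17, 17, 23].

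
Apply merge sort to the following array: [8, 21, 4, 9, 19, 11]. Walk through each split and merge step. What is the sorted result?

Merge sort trace:

Split: [8, 21, 4, 9, 19, 11] -> [8, 21, 4] and [9, 19, 11]
  Split: [8, 21, 4] -> [8] and [21, 4]
    Split: [21, 4] -> [21] and [4]
    Merge: [21] + [4] -> [4, 21]
  Merge: [8] + [4, 21] -> [4, 8, 21]
  Split: [9, 19, 11] -> [9] and [19, 11]
    Split: [19, 11] -> [19] and [11]
    Merge: [19] + [11] -> [11, 19]
  Merge: [9] + [11, 19] -> [9, 11, 19]
Merge: [4, 8, 21] + [9, 11, 19] -> [4, 8, 9, 11, 19, 21]

Final sorted array: [4, 8, 9, 11, 19, 21]

The merge sort proceeds by recursively splitting the array and merging sorted halves.
After all merges, the sorted array is [4, 8, 9, 11, 19, 21].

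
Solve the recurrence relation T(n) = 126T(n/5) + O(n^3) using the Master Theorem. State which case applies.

Master Theorem for T(n) = 126T(n/5) + O(n^3):

a = 126, b = 5, c = 3
log_b(a) = log_5(126) = 3.0050

Case 1: c = 3 < log_5(126) = 3.0050
T(n) = O(n^(log_5 126))

For T(n) = 126T(n/5) + O(n^3): log_5(126) = 3.0050. This is Case 1 of the Master Theorem (c < log_b(a), work dominated by leaves), giving O(n^(log_5 126)).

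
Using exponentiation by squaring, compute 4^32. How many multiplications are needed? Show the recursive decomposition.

Computing 4^32 by squaring (build up from 4^1; each line after the first costs one multiplication):

4^1 = 4
4^2 = (4^1)^2 = 4^2 = 16
4^4 = (4^2)^2 = 16^2 = 256
4^8 = (4^4)^2 = 256^2 = 65536
4^16 = (4^8)^2 = 65536^2 = 4294967296
4^32 = (4^16)^2 = 4294967296^2 = 18446744073709551616

Result: 18446744073709551616
Multiplications needed: 5 (5 lines after 4^1)

4^32 = 18446744073709551616. Using exponentiation by squaring, this requires 5 multiplications. The key idea: if the exponent is even, square the half-power; if odd, multiply by the base once.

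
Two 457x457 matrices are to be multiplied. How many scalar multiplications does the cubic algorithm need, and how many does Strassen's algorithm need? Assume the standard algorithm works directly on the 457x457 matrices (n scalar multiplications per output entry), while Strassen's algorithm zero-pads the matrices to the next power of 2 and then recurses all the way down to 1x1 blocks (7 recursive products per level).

Matrix multiplication for 457x457 matrices:

Strassen's algorithm requires power-of-2 dimensions. Pad 457x457 to 512x512 (next power of 2).

Standard algorithm: 457^3 = 95443993 multiplications
Strassen's algorithm: 7^(log2(512)) = 7^9 = 40353607 multiplications
Savings: 95443993 - 40353607 = 55090386 multiplications

Standard: 95443993 multiplications (457^3). Strassen: 40353607 multiplications (7^9, after padding to 512x512). Strassen reduces 8 recursive multiplications to 7 at each level.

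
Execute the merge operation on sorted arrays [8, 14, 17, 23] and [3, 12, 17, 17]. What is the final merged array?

Merging process:

Compare 8 vs 3: take 3 from right. Merged: [3]
Compare 8 vs 12: take 8 from left. Merged: [3, 8]
Compare 14 vs 12: take 12 from right. Merged: [3, 8, 12]
Compare 14 vs 17: take 14 from left. Merged: [3, 8, 12, 14]
Compare 17 vs 17: take 17 from left. Merged: [3, 8, 12, 14, 17]
Compare 23 vs 17: take 17 from right. Merged: [3, 8, 12, 14, 17, 17]
Compare 23 vs 17: take 17 from right. Merged: [3, 8, 12, 14, 17, 17, 17]
Append remaining from left: [23]. Merged: [3, 8, 12, 14, 17, 17, 17, 23]

Final merged array: [3, 8, 12, 14, 17, 17, 17, 23]
Total comparisons: 7

The merged array is [3, 8, 12, 14, 17, 17, 17, 23], requiring 7 comparisons. The merge step runs in O(n) time where n is the total number of elements.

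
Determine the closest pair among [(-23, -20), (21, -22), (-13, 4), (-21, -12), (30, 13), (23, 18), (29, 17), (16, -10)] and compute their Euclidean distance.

Computing all pairwise distances among 8 points:

d((-23, -20), (21, -22)) = 44.0454
d((-23, -20), (-13, 4)) = 26.0
d((-23, -20), (-21, -12)) = 8.2462
d((-23, -20), (30, 13)) = 62.434
d((-23, -20), (23, 18)) = 59.6657
d((-23, -20), (29, 17)) = 63.8201
d((-23, -20), (16, -10)) = 40.2616
d((21, -22), (-13, 4)) = 42.8019
d((21, -22), (-21, -12)) = 43.1741
d((21, -22), (30, 13)) = 36.1386
d((21, -22), (23, 18)) = 40.05
d((21, -22), (29, 17)) = 39.8121
d((21, -22), (16, -10)) = 13.0
d((-13, 4), (-21, -12)) = 17.8885
d((-13, 4), (30, 13)) = 43.9318
d((-13, 4), (23, 18)) = 38.6264
d((-13, 4), (29, 17)) = 43.9659
d((-13, 4), (16, -10)) = 32.2025
d((-21, -12), (30, 13)) = 56.7979
d((-21, -12), (23, 18)) = 53.2541
d((-21, -12), (29, 17)) = 57.8014
d((-21, -12), (16, -10)) = 37.054
d((30, 13), (23, 18)) = 8.6023
d((30, 13), (29, 17)) = 4.1231 <-- minimum
d((30, 13), (16, -10)) = 26.9258
d((23, 18), (29, 17)) = 6.0828
d((23, 18), (16, -10)) = 28.8617
d((29, 17), (16, -10)) = 29.9666

Closest pair: (30, 13) and (29, 17) with distance 4.1231

The closest pair is (30, 13) and (29, 17) with Euclidean distance 4.1231. For 8 points, brute-force pairwise comparison is shown above. For large n, the divide-and-conquer algorithm (sort by x, recurse on halves, check the dividing strip) achieves O(n log n).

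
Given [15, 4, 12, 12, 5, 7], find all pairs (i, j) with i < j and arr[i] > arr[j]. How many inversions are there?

Finding inversions in [15, 4, 12, 12, 5, 7]:

(0, 1): arr[0]=15 > arr[1]=4
(0, 2): arr[0]=15 > arr[2]=12
(0, 3): arr[0]=15 > arr[3]=12
(0, 4): arr[0]=15 > arr[4]=5
(0, 5): arr[0]=15 > arr[5]=7
(2, 4): arr[2]=12 > arr[4]=5
(2, 5): arr[2]=12 > arr[5]=7
(3, 4): arr[3]=12 > arr[4]=5
(3, 5): arr[3]=12 > arr[5]=7

Total inversions: 9

The array has 9 inversion(s): (0,1), (0,2), (0,3), (0,4), (0,5), (2,4), (2,5), (3,4), (3,5). Each pair (i,j) satisfies i < j and arr[i] > arr[j].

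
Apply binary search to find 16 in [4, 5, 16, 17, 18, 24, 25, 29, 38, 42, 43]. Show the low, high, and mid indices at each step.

Binary search for 16 in [4, 5, 16, 17, 18, 24, 25, 29, 38, 42, 43]:

lo=0, hi=10, mid=5, arr[mid]=24 -> 24 > 16, search left half
lo=0, hi=4, mid=2, arr[mid]=16 -> Found target at index 2!

Binary search finds 16 at index 2 after 2 comparisons. The search repeatedly halves the search space by comparing with the middle element.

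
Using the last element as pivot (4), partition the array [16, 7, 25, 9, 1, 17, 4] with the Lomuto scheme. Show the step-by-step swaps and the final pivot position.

Lomuto partition with pivot = 4:

Initial array: [16, 7, 25, 9, 1, 17, 4]

arr[0]=16 > 4: no swap
arr[1]=7 > 4: no swap
arr[2]=25 > 4: no swap
arr[3]=9 > 4: no swap
arr[4]=1 <= 4: swap with position 0, array becomes [1, 7, 25, 9, 16, 17, 4]
arr[5]=17 > 4: no swap

Place pivot at position 1: [1, 4, 25, 9, 16, 17, 7]
Pivot position: 1

After partitioning with pivot 4, the array becomes [1, 4, 25, 9, 16, 17, 7]. The pivot is placed at index 1. All elements to the left of the pivot are <= 4, and all elements to the right are > 4.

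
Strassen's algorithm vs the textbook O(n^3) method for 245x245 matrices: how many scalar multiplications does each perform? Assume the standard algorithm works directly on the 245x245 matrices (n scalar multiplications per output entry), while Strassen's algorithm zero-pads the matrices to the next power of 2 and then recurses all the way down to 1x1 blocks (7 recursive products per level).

Matrix multiplication for 245x245 matrices:

Strassen's algorithm requires power-of-2 dimensions. Pad 245x245 to 256x256 (next power of 2).

Standard algorithm: 245^3 = 14706125 multiplications
Strassen's algorithm: 7^(log2(256)) = 7^8 = 5764801 multiplications
Savings: 14706125 - 5764801 = 8941324 multiplications

Standard: 14706125 multiplications (245^3). Strassen: 5764801 multiplications (7^8, after padding to 256x256). Strassen reduces 8 recursive multiplications to 7 at each level.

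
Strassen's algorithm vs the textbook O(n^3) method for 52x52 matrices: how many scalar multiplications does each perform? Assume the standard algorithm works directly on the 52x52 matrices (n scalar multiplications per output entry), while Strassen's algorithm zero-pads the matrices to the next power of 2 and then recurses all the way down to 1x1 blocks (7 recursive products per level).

Matrix multiplication for 52x52 matrices:

Strassen's algorithm requires power-of-2 dimensions. Pad 52x52 to 64x64 (next power of 2).

Standard algorithm: 52^3 = 140608 multiplications
Strassen's algorithm: 7^(log2(64)) = 7^6 = 117649 multiplications
Savings: 140608 - 117649 = 22959 multiplications

Standard: 140608 multiplications (52^3). Strassen: 117649 multiplications (7^6, after padding to 64x64). Strassen reduces 8 recursive multiplications to 7 at each level.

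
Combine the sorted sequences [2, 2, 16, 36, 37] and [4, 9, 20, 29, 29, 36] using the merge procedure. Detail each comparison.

Merging process:

Compare 2 vs 4: take 2 from left. Merged: [2]
Compare 2 vs 4: take 2 from left. Merged: [2, 2]
Compare 16 vs 4: take 4 from right. Merged: [2, 2, 4]
Compare 16 vs 9: take 9 from right. Merged: [2, 2, 4, 9]
Compare 16 vs 20: take 16 from left. Merged: [2, 2, 4, 9, 16]
Compare 36 vs 20: take 20 from right. Merged: [2, 2, 4, 9, 16, 20]
Compare 36 vs 29: take 29 from right. Merged: [2, 2, 4, 9, 16, 20, 29]
Compare 36 vs 29: take 29 from right. Merged: [2, 2, 4, 9, 16, 20, 29, 29]
Compare 36 vs 36: take 36 from left. Merged: [2, 2, 4, 9, 16, 20, 29, 29, 36]
Compare 37 vs 36: take 36 from right. Merged: [2, 2, 4, 9, 16, 20, 29, 29, 36, 36]
Append remaining from left: [37]. Merged: [2, 2, 4, 9, 16, 20, 29, 29, 36, 36, 37]

Final merged array: [2, 2, 4, 9, 16, 20, 29, 29, 36, 36, 37]
Total comparisons: 10

The merged array is [2, 2, 4, 9, 16, 20, 29, 29, 36, 36, 37], requiring 10 comparisons. The merge step runs in O(n) time where n is the total number of elements.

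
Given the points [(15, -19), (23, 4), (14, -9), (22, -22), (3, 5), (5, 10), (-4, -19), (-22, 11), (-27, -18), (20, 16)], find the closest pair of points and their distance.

Computing all pairwise distances among 10 points:

d((15, -19), (23, 4)) = 24.3516
d((15, -19), (14, -9)) = 10.0499
d((15, -19), (22, -22)) = 7.6158
d((15, -19), (3, 5)) = 26.8328
d((15, -19), (5, 10)) = 30.6757
d((15, -19), (-4, -19)) = 19.0
d((15, -19), (-22, 11)) = 47.634
d((15, -19), (-27, -18)) = 42.0119
d((15, -19), (20, 16)) = 35.3553
d((23, 4), (14, -9)) = 15.8114
d((23, 4), (22, -22)) = 26.0192
d((23, 4), (3, 5)) = 20.025
d((23, 4), (5, 10)) = 18.9737
d((23, 4), (-4, -19)) = 35.4683
d((23, 4), (-22, 11)) = 45.5412
d((23, 4), (-27, -18)) = 54.626
d((23, 4), (20, 16)) = 12.3693
d((14, -9), (22, -22)) = 15.2643
d((14, -9), (3, 5)) = 17.8045
d((14, -9), (5, 10)) = 21.0238
d((14, -9), (-4, -19)) = 20.5913
d((14, -9), (-22, 11)) = 41.1825
d((14, -9), (-27, -18)) = 41.9762
d((14, -9), (20, 16)) = 25.7099
d((22, -22), (3, 5)) = 33.0151
d((22, -22), (5, 10)) = 36.2353
d((22, -22), (-4, -19)) = 26.1725
d((22, -22), (-22, 11)) = 55.0
d((22, -22), (-27, -18)) = 49.163
d((22, -22), (20, 16)) = 38.0526
d((3, 5), (5, 10)) = 5.3852 <-- minimum
d((3, 5), (-4, -19)) = 25.0
d((3, 5), (-22, 11)) = 25.7099
d((3, 5), (-27, -18)) = 37.8021
d((3, 5), (20, 16)) = 20.2485
d((5, 10), (-4, -19)) = 30.3645
d((5, 10), (-22, 11)) = 27.0185
d((5, 10), (-27, -18)) = 42.5206
d((5, 10), (20, 16)) = 16.1555
d((-4, -19), (-22, 11)) = 34.9857
d((-4, -19), (-27, -18)) = 23.0217
d((-4, -19), (20, 16)) = 42.4382
d((-22, 11), (-27, -18)) = 29.4279
d((-22, 11), (20, 16)) = 42.2966
d((-27, -18), (20, 16)) = 58.0086

Closest pair: (3, 5) and (5, 10) with distance 5.3852

The closest pair is (3, 5) and (5, 10) with Euclidean distance 5.3852. For 10 points, brute-force pairwise comparison is shown above. For large n, the divide-and-conquer algorithm (sort by x, recurse on halves, check the dividing strip) achieves O(n log n).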